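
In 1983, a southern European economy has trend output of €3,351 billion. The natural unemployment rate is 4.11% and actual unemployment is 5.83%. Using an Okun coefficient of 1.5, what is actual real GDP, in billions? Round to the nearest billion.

€3,265 billion

Unemployment gap = 5.83 - 4.11 = 1.72 points, so the output gap is -1.5 × 1.72 = -2.58%.
Actual GDP = 3351 × (1 - 2.58/100) = 3351 × 0.9742 ≈ 3265 billion.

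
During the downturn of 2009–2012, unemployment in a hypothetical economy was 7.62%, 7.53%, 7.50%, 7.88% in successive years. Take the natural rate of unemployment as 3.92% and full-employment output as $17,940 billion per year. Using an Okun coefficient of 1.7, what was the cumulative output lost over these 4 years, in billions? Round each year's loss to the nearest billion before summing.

Year 2009: gap = -1.7 × (7.62 - 3.92) = -6.29%, loss ≈ 17940 × 6.29/100 ≈ 1128.
Year 2010: gap = -1.7 × (7.53 - 3.92) = -6.137%, loss ≈ 17940 × 6.137/100 ≈ 1101.
Year 2011: gap = -1.7 × (7.5 - 3.92) = -6.086%, loss ≈ 17940 × 6.086/100 ≈ 1092.
Year 2012: gap = -1.7 × (7.88 - 3.92) = -6.732%, loss ≈ 17940 × 6.732/100 ≈ 1208.
Total lost output = 1128 + 1101 + 1092 + 1208 = 4529 billion.

$4,529 billion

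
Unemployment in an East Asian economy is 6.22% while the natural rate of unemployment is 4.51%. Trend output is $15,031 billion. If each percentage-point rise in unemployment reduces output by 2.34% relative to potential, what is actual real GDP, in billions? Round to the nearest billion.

Unemployment gap = 6.22 - 4.51 = 1.71 points, so the output gap is -2.34 × 1.71 = -4.0014%.
Actual GDP = 15031 × (1 - 4.0014/100) = 15031 × 0.959986 ≈ 14430 billion.

$14,430 billion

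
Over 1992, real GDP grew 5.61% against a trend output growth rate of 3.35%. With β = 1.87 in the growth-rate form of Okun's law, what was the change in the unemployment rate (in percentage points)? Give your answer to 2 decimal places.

-1.21 percentage points

Growth-rate Okun's law: g_Y = g_Y* - β × Δu, so Δu = (g_Y* - g_Y)/β.
Δu = (3.35 - 5.61)/1.87 = -2.26/1.87 = -1.21 percentage points.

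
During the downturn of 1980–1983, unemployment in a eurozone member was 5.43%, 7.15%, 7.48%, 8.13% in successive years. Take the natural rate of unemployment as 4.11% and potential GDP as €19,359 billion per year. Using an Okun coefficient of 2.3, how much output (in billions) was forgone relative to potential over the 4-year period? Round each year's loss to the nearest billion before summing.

€5,233 billion

Year 1980: gap = -2.3 × (5.43 - 4.11) = -3.036%, loss ≈ 19359 × 3.036/100 ≈ 588.
Year 1981: gap = -2.3 × (7.15 - 4.11) = -6.992%, loss ≈ 19359 × 6.992/100 ≈ 1354.
Year 1982: gap = -2.3 × (7.48 - 4.11) = -7.751%, loss ≈ 19359 × 7.751/100 ≈ 1501.
Year 1983: gap = -2.3 × (8.13 - 4.11) = -9.246%, loss ≈ 19359 × 9.246/100 ≈ 1790.
Total lost output = 588 + 1354 + 1501 + 1790 = 5233 billion.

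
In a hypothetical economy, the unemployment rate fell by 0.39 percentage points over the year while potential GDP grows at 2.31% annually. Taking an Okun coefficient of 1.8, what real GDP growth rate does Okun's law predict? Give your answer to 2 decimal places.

3.01%

Growth-rate Okun's law: g_Y = g_Y* - β × Δu.
g_Y = 2.31 - 1.8 × (-0.39) = 2.31 + 0.702 = 3.012%, i.e. 3.01% to 2 d.p.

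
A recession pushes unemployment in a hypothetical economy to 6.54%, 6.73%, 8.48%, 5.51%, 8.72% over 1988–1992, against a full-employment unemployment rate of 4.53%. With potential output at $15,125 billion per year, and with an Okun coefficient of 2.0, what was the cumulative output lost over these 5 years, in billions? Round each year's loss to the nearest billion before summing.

$4,032 billion

Year 1988: gap = -2.0 × (6.54 - 4.53) = -4.02%, loss ≈ 15125 × 4.02/100 ≈ 608.
Year 1989: gap = -2.0 × (6.73 - 4.53) = -4.4%, loss ≈ 15125 × 4.4/100 ≈ 666.
Year 1990: gap = -2.0 × (8.48 - 4.53) = -7.9%, loss ≈ 15125 × 7.9/100 ≈ 1195.
Year 1991: gap = -2.0 × (5.51 - 4.53) = -1.96%, loss ≈ 15125 × 1.96/100 ≈ 296.
Year 1992: gap = -2.0 × (8.72 - 4.53) = -8.38%, loss ≈ 15125 × 8.38/100 ≈ 1267.
Total lost output = 608 + 666 + 1195 + 296 + 1267 = 4032 billion.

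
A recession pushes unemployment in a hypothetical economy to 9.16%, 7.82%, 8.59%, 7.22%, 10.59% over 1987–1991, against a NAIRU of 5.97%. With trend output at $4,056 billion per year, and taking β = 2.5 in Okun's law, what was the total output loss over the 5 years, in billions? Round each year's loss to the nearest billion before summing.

Year 1987: gap = -2.5 × (9.16 - 5.97) = -7.975%, loss ≈ 4056 × 7.975/100 ≈ 323.
Year 1988: gap = -2.5 × (7.82 - 5.97) = -4.625%, loss ≈ 4056 × 4.625/100 ≈ 188.
Year 1989: gap = -2.5 × (8.59 - 5.97) = -6.55%, loss ≈ 4056 × 6.55/100 ≈ 266.
Year 1990: gap = -2.5 × (7.22 - 5.97) = -3.125%, loss ≈ 4056 × 3.125/100 ≈ 127.
Year 1991: gap = -2.5 × (10.59 - 5.97) = -11.55%, loss ≈ 4056 × 11.55/100 ≈ 468.
Total lost output = 323 + 188 + 266 + 127 + 468 = 1372 billion.

$1,372 billion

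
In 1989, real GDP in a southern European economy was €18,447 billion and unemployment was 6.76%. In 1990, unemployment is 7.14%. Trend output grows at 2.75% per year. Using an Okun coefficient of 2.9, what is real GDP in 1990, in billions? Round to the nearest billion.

€18,751 billion

Δu = 7.14 - 6.76 = 0.38 points.
Okun's law (growth form): g_Y = g_Y* - β × Δu = 2.75 - 2.9 × (0.38) = 2.75 - 1.102 = 1.648%.
Real GDP in the next year = 18447 × (1 + 1.648/100) = 18447 × 1.01648 ≈ 18751 billion.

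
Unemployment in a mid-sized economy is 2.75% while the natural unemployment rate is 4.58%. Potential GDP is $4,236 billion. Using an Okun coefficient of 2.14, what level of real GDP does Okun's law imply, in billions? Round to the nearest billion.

$4,402 billion

Unemployment gap = 2.75 - 4.58 = -1.83 points, so the output gap is -2.14 × (-1.83) = 3.9162%.
Actual GDP = 4236 × (1 + 3.9162/100) = 4236 × 1.039162 ≈ 4402 billion.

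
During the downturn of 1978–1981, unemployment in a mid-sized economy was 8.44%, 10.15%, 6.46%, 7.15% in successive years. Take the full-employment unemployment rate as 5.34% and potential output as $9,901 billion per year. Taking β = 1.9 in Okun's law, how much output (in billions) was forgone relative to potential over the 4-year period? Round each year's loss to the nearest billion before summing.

Year 1978: gap = -1.9 × (8.44 - 5.34) = -5.89%, loss ≈ 9901 × 5.89/100 ≈ 583.
Year 1979: gap = -1.9 × (10.15 - 5.34) = -9.139%, loss ≈ 9901 × 9.139/100 ≈ 905.
Year 1980: gap = -1.9 × (6.46 - 5.34) = -2.128%, loss ≈ 9901 × 2.128/100 ≈ 211.
Year 1981: gap = -1.9 × (7.15 - 5.34) = -3.439%, loss ≈ 9901 × 3.439/100 ≈ 340.
Total lost output = 583 + 905 + 211 + 340 = 2039 billion.

$2,039 billion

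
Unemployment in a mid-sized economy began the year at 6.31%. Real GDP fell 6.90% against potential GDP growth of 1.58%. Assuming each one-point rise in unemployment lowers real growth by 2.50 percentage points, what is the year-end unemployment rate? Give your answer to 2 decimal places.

9.70%

Growth-rate Okun's law: g_Y = g_Y* - β × Δu, so Δu = (g_Y* - g_Y)/β.
Δu = (1.58 + 6.9)/2.50 = 8.48/2.50 = 3.39 percentage points.
Year-end unemployment = 6.31 + 3.39 = 9.70%.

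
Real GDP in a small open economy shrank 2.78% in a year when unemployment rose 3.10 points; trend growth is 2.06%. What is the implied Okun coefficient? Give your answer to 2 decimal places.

Growth form: g_Y = g_Y* - β × Δu, so β = (g_Y* - g_Y)/Δu.
β = (2.06 + 2.78)/3.10 = 4.84/3.10 = 1.56.

β ≈ 1.56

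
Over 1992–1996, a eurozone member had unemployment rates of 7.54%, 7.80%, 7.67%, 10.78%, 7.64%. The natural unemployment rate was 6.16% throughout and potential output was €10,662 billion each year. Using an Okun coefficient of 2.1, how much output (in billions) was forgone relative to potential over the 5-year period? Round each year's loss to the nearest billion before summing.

€2,379 billion

Year 1992: gap = -2.1 × (7.54 - 6.16) = -2.898%, loss ≈ 10662 × 2.898/100 ≈ 309.
Year 1993: gap = -2.1 × (7.8 - 6.16) = -3.444%, loss ≈ 10662 × 3.444/100 ≈ 367.
Year 1994: gap = -2.1 × (7.67 - 6.16) = -3.171%, loss ≈ 10662 × 3.171/100 ≈ 338.
Year 1995: gap = -2.1 × (10.78 - 6.16) = -9.702%, loss ≈ 10662 × 9.702/100 ≈ 1034.
Year 1996: gap = -2.1 × (7.64 - 6.16) = -3.108%, loss ≈ 10662 × 3.108/100 ≈ 331.
Total lost output = 309 + 367 + 338 + 1034 + 331 = 2379 billion.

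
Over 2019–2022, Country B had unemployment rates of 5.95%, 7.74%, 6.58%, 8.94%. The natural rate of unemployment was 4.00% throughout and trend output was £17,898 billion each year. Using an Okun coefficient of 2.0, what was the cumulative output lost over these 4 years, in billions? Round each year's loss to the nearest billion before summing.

£4,729 billion

Year 2019: gap = -2.0 × (5.95 - 4) = -3.9%, loss ≈ 17898 × 3.9/100 ≈ 698.
Year 2020: gap = -2.0 × (7.74 - 4) = -7.48%, loss ≈ 17898 × 7.48/100 ≈ 1339.
Year 2021: gap = -2.0 × (6.58 - 4) = -5.16%, loss ≈ 17898 × 5.16/100 ≈ 924.
Year 2022: gap = -2.0 × (8.94 - 4) = -9.88%, loss ≈ 17898 × 9.88/100 ≈ 1768.
Total lost output = 698 + 1339 + 924 + 1768 = 4729 billion.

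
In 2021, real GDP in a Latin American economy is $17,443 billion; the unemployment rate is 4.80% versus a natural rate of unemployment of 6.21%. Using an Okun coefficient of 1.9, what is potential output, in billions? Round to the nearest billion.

$16,988 billion

Unemployment gap = 4.8 - 6.21 = -1.41 points, so output gap = -1.9 × (-1.41) = 2.679%.
Since Y = Y* × (1 + gap/100), Y* = 17443/1.02679 ≈ 16988 billion.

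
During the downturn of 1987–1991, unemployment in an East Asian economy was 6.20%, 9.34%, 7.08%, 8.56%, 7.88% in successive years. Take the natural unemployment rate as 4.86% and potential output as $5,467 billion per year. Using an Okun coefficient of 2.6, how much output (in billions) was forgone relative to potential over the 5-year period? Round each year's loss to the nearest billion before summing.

Year 1987: gap = -2.6 × (6.2 - 4.86) = -3.484%, loss ≈ 5467 × 3.484/100 ≈ 190.
Year 1988: gap = -2.6 × (9.34 - 4.86) = -11.648%, loss ≈ 5467 × 11.648/100 ≈ 637.
Year 1989: gap = -2.6 × (7.08 - 4.86) = -5.772%, loss ≈ 5467 × 5.772/100 ≈ 316.
Year 1990: gap = -2.6 × (8.56 - 4.86) = -9.62%, loss ≈ 5467 × 9.62/100 ≈ 526.
Year 1991: gap = -2.6 × (7.88 - 4.86) = -7.852%, loss ≈ 5467 × 7.852/100 ≈ 429.
Total lost output = 190 + 637 + 316 + 526 + 429 = 2098 billion.

$2,098 billion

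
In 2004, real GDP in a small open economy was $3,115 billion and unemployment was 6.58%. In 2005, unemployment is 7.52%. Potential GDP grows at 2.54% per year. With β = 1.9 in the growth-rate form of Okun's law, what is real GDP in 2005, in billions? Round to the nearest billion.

$3,138 billion

Δu = 7.52 - 6.58 = 0.94 points.
Okun's law (growth form): g_Y = g_Y* - β × Δu = 2.54 - 1.9 × (0.94) = 2.54 - 1.786 = 0.754%.
Real GDP in the next year = 3115 × (1 + 0.754/100) = 3115 × 1.00754 ≈ 3138 billion.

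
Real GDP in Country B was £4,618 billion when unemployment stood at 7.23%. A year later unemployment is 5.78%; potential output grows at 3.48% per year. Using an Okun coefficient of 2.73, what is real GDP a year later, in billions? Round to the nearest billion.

£4,962 billion

Δu = 5.78 - 7.23 = -1.45 points.
Okun's law (growth form): g_Y = g_Y* - β × Δu = 3.48 - 2.73 × (-1.45) = 3.48 + 3.9585 = 7.4385%.
Real GDP in the next year = 4618 × (1 + 7.4385/100) = 4618 × 1.074385 ≈ 4962 billion.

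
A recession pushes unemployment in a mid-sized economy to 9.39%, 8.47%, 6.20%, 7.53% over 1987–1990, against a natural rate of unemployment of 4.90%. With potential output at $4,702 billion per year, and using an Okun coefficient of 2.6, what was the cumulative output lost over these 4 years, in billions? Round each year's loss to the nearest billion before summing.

Year 1987: gap = -2.6 × (9.39 - 4.9) = -11.674%, loss ≈ 4702 × 11.674/100 ≈ 549.
Year 1988: gap = -2.6 × (8.47 - 4.9) = -9.282%, loss ≈ 4702 × 9.282/100 ≈ 436.
Year 1989: gap = -2.6 × (6.2 - 4.9) = -3.38%, loss ≈ 4702 × 3.38/100 ≈ 159.
Year 1990: gap = -2.6 × (7.53 - 4.9) = -6.838%, loss ≈ 4702 × 6.838/100 ≈ 322.
Total lost output = 549 + 436 + 159 + 322 = 1466 billion.

$1,466 billion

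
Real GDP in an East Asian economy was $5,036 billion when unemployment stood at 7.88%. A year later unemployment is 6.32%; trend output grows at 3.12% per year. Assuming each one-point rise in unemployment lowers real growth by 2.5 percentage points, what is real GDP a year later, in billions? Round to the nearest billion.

$5,390 billion

Δu = 6.32 - 7.88 = -1.56 points.
Okun's law (growth form): g_Y = g_Y* - β × Δu = 3.12 - 2.5 × (-1.56) = 3.12 + 3.9 = 7.02%.
Real GDP in the next year = 5036 × (1 + 7.02/100) = 5036 × 1.0702 ≈ 5390 billion.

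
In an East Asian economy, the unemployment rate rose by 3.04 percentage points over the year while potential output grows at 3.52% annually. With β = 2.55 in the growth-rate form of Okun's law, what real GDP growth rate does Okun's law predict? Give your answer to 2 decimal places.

Growth-rate Okun's law: g_Y = g_Y* - β × Δu.
g_Y = 3.52 - 2.55 × (3.04) = 3.52 - 7.752 = -4.232%, i.e. -4.23% to 2 d.p.

-4.23%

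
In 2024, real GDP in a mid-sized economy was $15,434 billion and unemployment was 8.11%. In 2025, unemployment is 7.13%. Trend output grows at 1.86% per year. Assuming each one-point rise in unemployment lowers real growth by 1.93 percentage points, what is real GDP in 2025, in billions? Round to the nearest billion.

$16,013 billion

Δu = 7.13 - 8.11 = -0.98 points.
Okun's law (growth form): g_Y = g_Y* - β × Δu = 1.86 - 1.93 × (-0.98) = 1.86 + 1.8914 = 3.7514%.
Real GDP in the next year = 15434 × (1 + 3.7514/100) = 15434 × 1.037514 ≈ 16013 billion.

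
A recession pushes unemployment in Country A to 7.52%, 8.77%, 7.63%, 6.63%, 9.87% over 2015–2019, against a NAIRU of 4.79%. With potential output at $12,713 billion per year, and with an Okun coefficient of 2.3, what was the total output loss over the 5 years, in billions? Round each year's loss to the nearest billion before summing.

Year 2015: gap = -2.3 × (7.52 - 4.79) = -6.279%, loss ≈ 12713 × 6.279/100 ≈ 798.
Year 2016: gap = -2.3 × (8.77 - 4.79) = -9.154%, loss ≈ 12713 × 9.154/100 ≈ 1164.
Year 2017: gap = -2.3 × (7.63 - 4.79) = -6.532%, loss ≈ 12713 × 6.532/100 ≈ 830.
Year 2018: gap = -2.3 × (6.63 - 4.79) = -4.232%, loss ≈ 12713 × 4.232/100 ≈ 538.
Year 2019: gap = -2.3 × (9.87 - 4.79) = -11.684%, loss ≈ 12713 × 11.684/100 ≈ 1485.
Total lost output = 798 + 1164 + 830 + 538 + 1485 = 4815 billion.

$4,815 billion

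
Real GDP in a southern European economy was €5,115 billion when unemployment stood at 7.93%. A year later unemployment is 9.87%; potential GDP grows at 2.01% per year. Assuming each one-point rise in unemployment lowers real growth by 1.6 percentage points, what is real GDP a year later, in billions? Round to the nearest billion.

Δu = 9.87 - 7.93 = 1.94 points.
Okun's law (growth form): g_Y = g_Y* - β × Δu = 2.01 - 1.6 × (1.94) = 2.01 - 3.104 = -1.094%.
Real GDP in the next year = 5115 × (1 - 1.094/100) = 5115 × 0.98906 ≈ 5059 billion.

€5,059 billion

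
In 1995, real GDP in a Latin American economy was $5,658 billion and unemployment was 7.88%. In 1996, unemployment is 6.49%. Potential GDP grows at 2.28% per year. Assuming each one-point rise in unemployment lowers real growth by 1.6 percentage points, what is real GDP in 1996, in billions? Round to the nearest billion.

$5,913 billion

Δu = 6.49 - 7.88 = -1.39 points.
Okun's law (growth form): g_Y = g_Y* - β × Δu = 2.28 - 1.6 × (-1.39) = 2.28 + 2.224 = 4.504%.
Real GDP in the next year = 5658 × (1 + 4.504/100) = 5658 × 1.04504 ≈ 5913 billion.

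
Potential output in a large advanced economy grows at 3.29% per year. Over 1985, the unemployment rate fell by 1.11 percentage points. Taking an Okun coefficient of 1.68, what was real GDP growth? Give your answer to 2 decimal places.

5.15%

Growth-rate Okun's law: g_Y = g_Y* - β × Δu.
g_Y = 3.29 - 1.68 × (-1.11) = 3.29 + 1.8648 = 5.1548%, i.e. 5.15% to 2 d.p.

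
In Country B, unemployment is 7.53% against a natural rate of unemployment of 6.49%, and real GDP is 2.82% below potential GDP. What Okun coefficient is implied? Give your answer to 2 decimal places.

β ≈ 2.71

Okun's law: output gap = -β × (u - u*).
-2.82 = -β × (7.53 - 6.49) = -β × 1.04, so β = 2.82/1.04 = 2.71.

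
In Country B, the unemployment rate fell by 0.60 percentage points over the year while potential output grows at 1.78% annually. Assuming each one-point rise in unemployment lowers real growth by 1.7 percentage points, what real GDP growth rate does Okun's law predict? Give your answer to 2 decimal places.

2.80%

Growth-rate Okun's law: g_Y = g_Y* - β × Δu.
g_Y = 1.78 - 1.7 × (-0.60) = 1.78 + 1.02 = 2.8%, i.e. 2.80% to 2 d.p.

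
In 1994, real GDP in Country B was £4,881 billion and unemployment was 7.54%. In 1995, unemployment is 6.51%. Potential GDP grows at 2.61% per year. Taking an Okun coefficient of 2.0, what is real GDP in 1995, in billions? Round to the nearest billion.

£5,109 billion

Δu = 6.51 - 7.54 = -1.03 points.
Okun's law (growth form): g_Y = g_Y* - β × Δu = 2.61 - 2.0 × (-1.03) = 2.61 + 2.06 = 4.67%.
Real GDP in the next year = 4881 × (1 + 4.67/100) = 4881 × 1.0467 ≈ 5109 billion.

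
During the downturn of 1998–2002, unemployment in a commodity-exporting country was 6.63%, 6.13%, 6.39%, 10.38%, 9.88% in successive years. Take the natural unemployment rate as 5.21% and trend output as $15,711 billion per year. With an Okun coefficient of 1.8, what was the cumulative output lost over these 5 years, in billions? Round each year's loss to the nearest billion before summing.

Year 1998: gap = -1.8 × (6.63 - 5.21) = -2.556%, loss ≈ 15711 × 2.556/100 ≈ 402.
Year 1999: gap = -1.8 × (6.13 - 5.21) = -1.656%, loss ≈ 15711 × 1.656/100 ≈ 260.
Year 2000: gap = -1.8 × (6.39 - 5.21) = -2.124%, loss ≈ 15711 × 2.124/100 ≈ 334.
Year 2001: gap = -1.8 × (10.38 - 5.21) = -9.306%, loss ≈ 15711 × 9.306/100 ≈ 1462.
Year 2002: gap = -1.8 × (9.88 - 5.21) = -8.406%, loss ≈ 15711 × 8.406/100 ≈ 1321.
Total lost output = 402 + 260 + 334 + 1462 + 1321 = 3779 billion.

$3,779 billion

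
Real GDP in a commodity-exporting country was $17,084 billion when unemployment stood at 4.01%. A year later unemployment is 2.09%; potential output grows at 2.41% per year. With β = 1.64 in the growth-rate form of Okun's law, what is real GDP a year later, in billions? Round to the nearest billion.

Δu = 2.09 - 4.01 = -1.92 points.
Okun's law (growth form): g_Y = g_Y* - β × Δu = 2.41 - 1.64 × (-1.92) = 2.41 + 3.1488 = 5.5588%.
Real GDP in the next year = 17084 × (1 + 5.5588/100) = 17084 × 1.055588 ≈ 18034 billion.

$18,034 billion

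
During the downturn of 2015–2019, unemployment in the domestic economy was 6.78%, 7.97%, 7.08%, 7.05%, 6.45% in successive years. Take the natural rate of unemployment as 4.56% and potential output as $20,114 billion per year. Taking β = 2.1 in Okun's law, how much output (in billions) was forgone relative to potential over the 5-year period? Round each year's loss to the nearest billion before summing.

Year 2015: gap = -2.1 × (6.78 - 4.56) = -4.662%, loss ≈ 20114 × 4.662/100 ≈ 938.
Year 2016: gap = -2.1 × (7.97 - 4.56) = -7.161%, loss ≈ 20114 × 7.161/100 ≈ 1440.
Year 2017: gap = -2.1 × (7.08 - 4.56) = -5.292%, loss ≈ 20114 × 5.292/100 ≈ 1064.
Year 2018: gap = -2.1 × (7.05 - 4.56) = -5.229%, loss ≈ 20114 × 5.229/100 ≈ 1052.
Year 2019: gap = -2.1 × (6.45 - 4.56) = -3.969%, loss ≈ 20114 × 3.969/100 ≈ 798.
Total lost output = 938 + 1440 + 1064 + 1052 + 798 = 5292 billion.

$5,292 billion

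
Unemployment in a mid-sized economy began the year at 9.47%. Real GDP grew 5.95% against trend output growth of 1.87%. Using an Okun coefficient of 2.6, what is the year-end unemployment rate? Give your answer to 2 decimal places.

Growth-rate Okun's law: g_Y = g_Y* - β × Δu, so Δu = (g_Y* - g_Y)/β.
Δu = (1.87 - 5.95)/2.6 = -4.08/2.6 = -1.57 percentage points.
Year-end unemployment = 9.47 - 1.57 = 7.90%.

7.90%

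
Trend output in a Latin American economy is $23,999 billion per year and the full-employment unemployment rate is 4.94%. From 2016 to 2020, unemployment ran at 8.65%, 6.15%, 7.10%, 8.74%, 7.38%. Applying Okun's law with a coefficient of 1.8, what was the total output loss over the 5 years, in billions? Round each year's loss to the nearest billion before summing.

Year 2016: gap = -1.8 × (8.65 - 4.94) = -6.678%, loss ≈ 23999 × 6.678/100 ≈ 1603.
Year 2017: gap = -1.8 × (6.15 - 4.94) = -2.178%, loss ≈ 23999 × 2.178/100 ≈ 523.
Year 2018: gap = -1.8 × (7.1 - 4.94) = -3.888%, loss ≈ 23999 × 3.888/100 ≈ 933.
Year 2019: gap = -1.8 × (8.74 - 4.94) = -6.84%, loss ≈ 23999 × 6.84/100 ≈ 1642.
Year 2020: gap = -1.8 × (7.38 - 4.94) = -4.392%, loss ≈ 23999 × 4.392/100 ≈ 1054.
Total lost output = 1603 + 523 + 933 + 1642 + 1054 = 5755 billion.

$5,755 billion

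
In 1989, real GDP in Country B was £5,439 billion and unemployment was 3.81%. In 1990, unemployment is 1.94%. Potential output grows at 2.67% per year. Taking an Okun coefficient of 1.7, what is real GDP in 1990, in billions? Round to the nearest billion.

Δu = 1.94 - 3.81 = -1.87 points.
Okun's law (growth form): g_Y = g_Y* - β × Δu = 2.67 - 1.7 × (-1.87) = 2.67 + 3.179 = 5.849%.
Real GDP in the next year = 5439 × (1 + 5.849/100) = 5439 × 1.05849 ≈ 5757 billion.

£5,757 billion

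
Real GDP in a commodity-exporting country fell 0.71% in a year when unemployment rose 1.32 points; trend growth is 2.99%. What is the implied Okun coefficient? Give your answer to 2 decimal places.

β ≈ 2.80

Growth form: g_Y = g_Y* - β × Δu, so β = (g_Y* - g_Y)/Δu.
β = (2.99 + 0.71)/1.32 = 3.7/1.32 = 2.80.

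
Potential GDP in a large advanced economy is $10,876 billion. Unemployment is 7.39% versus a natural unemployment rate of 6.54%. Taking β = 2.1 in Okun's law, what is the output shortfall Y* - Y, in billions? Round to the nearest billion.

$194 billion

Output gap = -2.1 × (7.39 - 6.54) = -2.1 × 0.85 = -1.785%.
Actual GDP ≈ 10876 × 0.98215 ≈ 10682 billion, so the shortfall is 10876 - 10682 = 194 billion.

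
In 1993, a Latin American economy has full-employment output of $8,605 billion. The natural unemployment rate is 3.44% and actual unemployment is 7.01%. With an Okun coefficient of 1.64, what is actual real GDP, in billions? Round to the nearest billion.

$8,101 billion

Unemployment gap = 7.01 - 3.44 = 3.57 points, so the output gap is -1.64 × 3.57 = -5.8548%.
Actual GDP = 8605 × (1 - 5.8548/100) = 8605 × 0.941452 ≈ 8101 billion.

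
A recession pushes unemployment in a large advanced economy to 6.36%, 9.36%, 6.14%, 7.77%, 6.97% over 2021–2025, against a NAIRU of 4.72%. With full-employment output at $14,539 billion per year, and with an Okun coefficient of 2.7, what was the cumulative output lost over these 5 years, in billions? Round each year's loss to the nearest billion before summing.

Year 2021: gap = -2.7 × (6.36 - 4.72) = -4.428%, loss ≈ 14539 × 4.428/100 ≈ 644.
Year 2022: gap = -2.7 × (9.36 - 4.72) = -12.528%, loss ≈ 14539 × 12.528/100 ≈ 1821.
Year 2023: gap = -2.7 × (6.14 - 4.72) = -3.834%, loss ≈ 14539 × 3.834/100 ≈ 557.
Year 2024: gap = -2.7 × (7.77 - 4.72) = -8.235%, loss ≈ 14539 × 8.235/100 ≈ 1197.
Year 2025: gap = -2.7 × (6.97 - 4.72) = -6.075%, loss ≈ 14539 × 6.075/100 ≈ 883.
Total lost output = 644 + 1821 + 557 + 1197 + 883 = 5102 billion.

$5,102 billion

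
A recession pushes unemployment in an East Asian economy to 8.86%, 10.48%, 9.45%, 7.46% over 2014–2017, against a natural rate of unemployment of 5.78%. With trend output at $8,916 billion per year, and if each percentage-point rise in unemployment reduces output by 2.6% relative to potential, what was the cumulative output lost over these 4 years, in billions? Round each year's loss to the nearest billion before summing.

$3,044 billion

Year 2014: gap = -2.6 × (8.86 - 5.78) = -8.008%, loss ≈ 8916 × 8.008/100 ≈ 714.
Year 2015: gap = -2.6 × (10.48 - 5.78) = -12.22%, loss ≈ 8916 × 12.22/100 ≈ 1090.
Year 2016: gap = -2.6 × (9.45 - 5.78) = -9.542%, loss ≈ 8916 × 9.542/100 ≈ 851.
Year 2017: gap = -2.6 × (7.46 - 5.78) = -4.368%, loss ≈ 8916 × 4.368/100 ≈ 389.
Total lost output = 714 + 1090 + 851 + 389 = 3044 billion.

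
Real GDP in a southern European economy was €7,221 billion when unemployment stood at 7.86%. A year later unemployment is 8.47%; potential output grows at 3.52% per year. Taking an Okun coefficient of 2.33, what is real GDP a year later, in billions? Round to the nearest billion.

Δu = 8.47 - 7.86 = 0.61 points.
Okun's law (growth form): g_Y = g_Y* - β × Δu = 3.52 - 2.33 × (0.61) = 3.52 - 1.4213 = 2.0987%.
Real GDP in the next year = 7221 × (1 + 2.0987/100) = 7221 × 1.020987 ≈ 7373 billion.

€7,373 billion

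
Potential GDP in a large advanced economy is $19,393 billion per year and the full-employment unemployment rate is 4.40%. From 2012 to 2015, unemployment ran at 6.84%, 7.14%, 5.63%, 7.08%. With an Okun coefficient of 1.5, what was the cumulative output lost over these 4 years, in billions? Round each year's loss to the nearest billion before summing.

Year 2012: gap = -1.5 × (6.84 - 4.4) = -3.66%, loss ≈ 19393 × 3.66/100 ≈ 710.
Year 2013: gap = -1.5 × (7.14 - 4.4) = -4.11%, loss ≈ 19393 × 4.11/100 ≈ 797.
Year 2014: gap = -1.5 × (5.63 - 4.4) = -1.845%, loss ≈ 19393 × 1.845/100 ≈ 358.
Year 2015: gap = -1.5 × (7.08 - 4.4) = -4.02%, loss ≈ 19393 × 4.02/100 ≈ 780.
Total lost output = 710 + 797 + 358 + 780 = 2645 billion.

$2,645 billion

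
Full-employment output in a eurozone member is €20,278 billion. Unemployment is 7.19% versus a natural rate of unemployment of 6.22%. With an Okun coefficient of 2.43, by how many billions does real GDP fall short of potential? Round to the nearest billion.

Output gap = -2.43 × (7.19 - 6.22) = -2.43 × 0.97 = -2.3571%.
Actual GDP ≈ 20278 × 0.976429 ≈ 19800 billion, so the shortfall is 20278 - 19800 = 478 billion.

€478 billion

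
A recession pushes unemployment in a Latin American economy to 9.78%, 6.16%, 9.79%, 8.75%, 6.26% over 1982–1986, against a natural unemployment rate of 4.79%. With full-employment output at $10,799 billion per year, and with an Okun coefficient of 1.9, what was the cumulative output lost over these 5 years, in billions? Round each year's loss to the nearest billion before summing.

Year 1982: gap = -1.9 × (9.78 - 4.79) = -9.481%, loss ≈ 10799 × 9.481/100 ≈ 1024.
Year 1983: gap = -1.9 × (6.16 - 4.79) = -2.603%, loss ≈ 10799 × 2.603/100 ≈ 281.
Year 1984: gap = -1.9 × (9.79 - 4.79) = -9.5%, loss ≈ 10799 × 9.5/100 ≈ 1026.
Year 1985: gap = -1.9 × (8.75 - 4.79) = -7.524%, loss ≈ 10799 × 7.524/100 ≈ 813.
Year 1986: gap = -1.9 × (6.26 - 4.79) = -2.793%, loss ≈ 10799 × 2.793/100 ≈ 302.
Total lost output = 1024 + 281 + 1026 + 813 + 302 = 3446 billion.

$3,446 billion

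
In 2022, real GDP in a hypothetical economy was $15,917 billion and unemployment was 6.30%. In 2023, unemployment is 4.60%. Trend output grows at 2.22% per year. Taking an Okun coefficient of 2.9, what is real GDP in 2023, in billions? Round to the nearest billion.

$17,055 billion

Δu = 4.6 - 6.3 = -1.7 points.
Okun's law (growth form): g_Y = g_Y* - β × Δu = 2.22 - 2.9 × (-1.70) = 2.22 + 4.93 = 7.15%.
Real GDP in the next year = 15917 × (1 + 7.15/100) = 15917 × 1.0715 ≈ 17055 billion.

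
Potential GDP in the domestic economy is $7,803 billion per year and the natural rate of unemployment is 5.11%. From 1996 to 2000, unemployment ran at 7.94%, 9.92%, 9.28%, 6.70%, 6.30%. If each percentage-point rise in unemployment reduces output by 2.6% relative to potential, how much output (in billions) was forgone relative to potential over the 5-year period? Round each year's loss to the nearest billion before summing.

Year 1996: gap = -2.6 × (7.94 - 5.11) = -7.358%, loss ≈ 7803 × 7.358/100 ≈ 574.
Year 1997: gap = -2.6 × (9.92 - 5.11) = -12.506%, loss ≈ 7803 × 12.506/100 ≈ 976.
Year 1998: gap = -2.6 × (9.28 - 5.11) = -10.842%, loss ≈ 7803 × 10.842/100 ≈ 846.
Year 1999: gap = -2.6 × (6.7 - 5.11) = -4.134%, loss ≈ 7803 × 4.134/100 ≈ 323.
Year 2000: gap = -2.6 × (6.3 - 5.11) = -3.094%, loss ≈ 7803 × 3.094/100 ≈ 241.
Total lost output = 574 + 976 + 846 + 323 + 241 = 2960 billion.

$2,960 billion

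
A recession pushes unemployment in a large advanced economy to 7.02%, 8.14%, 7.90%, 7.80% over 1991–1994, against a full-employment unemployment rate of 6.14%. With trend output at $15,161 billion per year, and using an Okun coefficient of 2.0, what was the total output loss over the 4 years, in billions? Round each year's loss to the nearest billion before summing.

Year 1991: gap = -2.0 × (7.02 - 6.14) = -1.76%, loss ≈ 15161 × 1.76/100 ≈ 267.
Year 1992: gap = -2.0 × (8.14 - 6.14) = -4%, loss ≈ 15161 × 4/100 ≈ 606.
Year 1993: gap = -2.0 × (7.9 - 6.14) = -3.52%, loss ≈ 15161 × 3.52/100 ≈ 534.
Year 1994: gap = -2.0 × (7.8 - 6.14) = -3.32%, loss ≈ 15161 × 3.32/100 ≈ 503.
Total lost output = 267 + 606 + 534 + 503 = 1910 billion.

$1,910 billion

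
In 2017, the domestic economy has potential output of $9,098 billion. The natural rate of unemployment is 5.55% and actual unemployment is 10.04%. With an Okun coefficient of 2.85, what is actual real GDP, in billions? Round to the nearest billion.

$7,934 billion

Unemployment gap = 10.04 - 5.55 = 4.49 points, so the output gap is -2.85 × 4.49 = -12.7965%.
Actual GDP = 9098 × (1 - 12.7965/100) = 9098 × 0.872035 ≈ 7934 billion.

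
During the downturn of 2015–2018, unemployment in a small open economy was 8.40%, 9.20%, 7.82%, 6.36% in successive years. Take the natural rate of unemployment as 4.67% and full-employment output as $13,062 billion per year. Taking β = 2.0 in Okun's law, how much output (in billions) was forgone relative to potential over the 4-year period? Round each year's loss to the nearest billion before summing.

$3,421 billion

Year 2015: gap = -2.0 × (8.4 - 4.67) = -7.46%, loss ≈ 13062 × 7.46/100 ≈ 974.
Year 2016: gap = -2.0 × (9.2 - 4.67) = -9.06%, loss ≈ 13062 × 9.06/100 ≈ 1183.
Year 2017: gap = -2.0 × (7.82 - 4.67) = -6.3%, loss ≈ 13062 × 6.3/100 ≈ 823.
Year 2018: gap = -2.0 × (6.36 - 4.67) = -3.38%, loss ≈ 13062 × 3.38/100 ≈ 441.
Total lost output = 974 + 1183 + 823 + 441 = 3421 billion.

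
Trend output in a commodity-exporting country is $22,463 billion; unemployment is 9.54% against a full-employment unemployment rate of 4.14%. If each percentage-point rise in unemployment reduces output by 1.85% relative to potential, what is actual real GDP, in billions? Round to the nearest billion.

Unemployment gap = 9.54 - 4.14 = 5.4 points, so the output gap is -1.85 × 5.4 = -9.99%.
Actual GDP = 22463 × (1 - 9.99/100) = 22463 × 0.9001 ≈ 20219 billion.

$20,219 billion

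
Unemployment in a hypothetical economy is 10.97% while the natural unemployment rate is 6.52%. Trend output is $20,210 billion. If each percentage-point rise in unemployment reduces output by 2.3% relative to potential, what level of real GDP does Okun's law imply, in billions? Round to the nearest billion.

$18,142 billion

Unemployment gap = 10.97 - 6.52 = 4.45 points, so the output gap is -2.3 × 4.45 = -10.235%.
Actual GDP = 20210 × (1 - 10.235/100) = 20210 × 0.89765 ≈ 18142 billion.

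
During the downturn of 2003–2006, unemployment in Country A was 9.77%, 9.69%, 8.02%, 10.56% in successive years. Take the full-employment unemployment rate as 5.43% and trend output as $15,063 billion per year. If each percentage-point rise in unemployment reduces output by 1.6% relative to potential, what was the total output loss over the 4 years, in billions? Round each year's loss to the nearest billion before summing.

Year 2003: gap = -1.6 × (9.77 - 5.43) = -6.944%, loss ≈ 15063 × 6.944/100 ≈ 1046.
Year 2004: gap = -1.6 × (9.69 - 5.43) = -6.816%, loss ≈ 15063 × 6.816/100 ≈ 1027.
Year 2005: gap = -1.6 × (8.02 - 5.43) = -4.144%, loss ≈ 15063 × 4.144/100 ≈ 624.
Year 2006: gap = -1.6 × (10.56 - 5.43) = -8.208%, loss ≈ 15063 × 8.208/100 ≈ 1236.
Total lost output = 1046 + 1027 + 624 + 1236 = 3933 billion.

$3,933 billion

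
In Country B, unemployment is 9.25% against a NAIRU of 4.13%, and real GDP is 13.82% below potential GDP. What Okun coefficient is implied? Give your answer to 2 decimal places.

β ≈ 2.70

Okun's law: output gap = -β × (u - u*).
-13.82 = -β × (9.25 - 4.13) = -β × 5.12, so β = 13.82/5.12 = 2.70.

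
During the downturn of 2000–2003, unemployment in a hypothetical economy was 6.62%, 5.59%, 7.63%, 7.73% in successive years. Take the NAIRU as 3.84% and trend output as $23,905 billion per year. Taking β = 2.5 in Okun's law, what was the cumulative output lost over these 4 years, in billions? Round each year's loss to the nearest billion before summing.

Year 2000: gap = -2.5 × (6.62 - 3.84) = -6.95%, loss ≈ 23905 × 6.95/100 ≈ 1661.
Year 2001: gap = -2.5 × (5.59 - 3.84) = -4.375%, loss ≈ 23905 × 4.375/100 ≈ 1046.
Year 2002: gap = -2.5 × (7.63 - 3.84) = -9.475%, loss ≈ 23905 × 9.475/100 ≈ 2265.
Year 2003: gap = -2.5 × (7.73 - 3.84) = -9.725%, loss ≈ 23905 × 9.725/100 ≈ 2325.
Total lost output = 1661 + 1046 + 2265 + 2325 = 7297 billion.

$7,297 billion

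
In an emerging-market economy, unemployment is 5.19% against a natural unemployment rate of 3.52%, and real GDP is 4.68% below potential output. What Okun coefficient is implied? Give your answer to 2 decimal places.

β ≈ 2.80

Okun's law: output gap = -β × (u - u*).
-4.68 = -β × (5.19 - 3.52) = -β × 1.67, so β = 4.68/1.67 = 2.80.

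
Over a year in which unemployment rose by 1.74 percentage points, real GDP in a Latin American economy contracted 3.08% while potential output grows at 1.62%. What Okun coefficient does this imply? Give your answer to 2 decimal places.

Growth form: g_Y = g_Y* - β × Δu, so β = (g_Y* - g_Y)/Δu.
β = (1.62 + 3.08)/1.74 = 4.7/1.74 = 2.70.

β ≈ 2.70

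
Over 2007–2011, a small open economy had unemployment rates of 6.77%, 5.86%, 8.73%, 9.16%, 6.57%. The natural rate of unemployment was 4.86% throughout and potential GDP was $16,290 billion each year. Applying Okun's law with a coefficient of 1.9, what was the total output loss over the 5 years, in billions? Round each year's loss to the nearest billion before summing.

Year 2007: gap = -1.9 × (6.77 - 4.86) = -3.629%, loss ≈ 16290 × 3.629/100 ≈ 591.
Year 2008: gap = -1.9 × (5.86 - 4.86) = -1.9%, loss ≈ 16290 × 1.9/100 ≈ 310.
Year 2009: gap = -1.9 × (8.73 - 4.86) = -7.353%, loss ≈ 16290 × 7.353/100 ≈ 1198.
Year 2010: gap = -1.9 × (9.16 - 4.86) = -8.17%, loss ≈ 16290 × 8.17/100 ≈ 1331.
Year 2011: gap = -1.9 × (6.57 - 4.86) = -3.249%, loss ≈ 16290 × 3.249/100 ≈ 529.
Total lost output = 591 + 310 + 1198 + 1331 + 529 = 3959 billion.

$3,959 billion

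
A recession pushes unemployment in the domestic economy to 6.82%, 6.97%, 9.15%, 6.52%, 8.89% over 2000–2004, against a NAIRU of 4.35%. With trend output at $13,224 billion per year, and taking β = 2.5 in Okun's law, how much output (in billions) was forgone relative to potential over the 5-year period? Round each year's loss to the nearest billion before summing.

Year 2000: gap = -2.5 × (6.82 - 4.35) = -6.175%, loss ≈ 13224 × 6.175/100 ≈ 817.
Year 2001: gap = -2.5 × (6.97 - 4.35) = -6.55%, loss ≈ 13224 × 6.55/100 ≈ 866.
Year 2002: gap = -2.5 × (9.15 - 4.35) = -12%, loss ≈ 13224 × 12/100 ≈ 1587.
Year 2003: gap = -2.5 × (6.52 - 4.35) = -5.425%, loss ≈ 13224 × 5.425/100 ≈ 717.
Year 2004: gap = -2.5 × (8.89 - 4.35) = -11.35%, loss ≈ 13224 × 11.35/100 ≈ 1501.
Total lost output = 817 + 866 + 1587 + 717 + 1501 = 5488 billion.

$5,488 billion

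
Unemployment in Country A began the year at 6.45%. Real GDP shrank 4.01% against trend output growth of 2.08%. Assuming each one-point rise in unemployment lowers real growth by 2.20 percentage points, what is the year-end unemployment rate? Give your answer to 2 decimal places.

9.22%

Growth-rate Okun's law: g_Y = g_Y* - β × Δu, so Δu = (g_Y* - g_Y)/β.
Δu = (2.08 + 4.01)/2.20 = 6.09/2.20 = 2.77 percentage points.
Year-end unemployment = 6.45 + 2.77 = 9.22%.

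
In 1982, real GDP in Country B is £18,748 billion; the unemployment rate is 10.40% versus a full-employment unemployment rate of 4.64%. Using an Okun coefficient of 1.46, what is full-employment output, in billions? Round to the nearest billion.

Unemployment gap = 10.4 - 4.64 = 5.76 points, so output gap = -1.46 × 5.76 = -8.4096%.
Since Y = Y* × (1 + gap/100), Y* = 18748/0.915904 ≈ 20469 billion.

£20,469 billion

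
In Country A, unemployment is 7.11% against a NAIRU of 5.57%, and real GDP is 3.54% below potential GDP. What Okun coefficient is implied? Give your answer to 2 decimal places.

Okun's law: output gap = -β × (u - u*).
-3.54 = -β × (7.11 - 5.57) = -β × 1.54, so β = 3.54/1.54 = 2.30.

β ≈ 2.30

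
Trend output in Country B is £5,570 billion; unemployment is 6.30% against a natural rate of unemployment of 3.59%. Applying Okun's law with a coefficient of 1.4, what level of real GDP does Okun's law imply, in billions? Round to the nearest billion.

Unemployment gap = 6.3 - 3.59 = 2.71 points, so the output gap is -1.4 × 2.71 = -3.794%.
Actual GDP = 5570 × (1 - 3.794/100) = 5570 × 0.96206 ≈ 5359 billion.

£5,359 billion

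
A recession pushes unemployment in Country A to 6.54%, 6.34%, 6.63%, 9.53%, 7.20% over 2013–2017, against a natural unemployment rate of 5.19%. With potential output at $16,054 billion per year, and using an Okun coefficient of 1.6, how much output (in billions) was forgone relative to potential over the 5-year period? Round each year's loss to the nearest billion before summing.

$2,643 billion

Year 2013: gap = -1.6 × (6.54 - 5.19) = -2.16%, loss ≈ 16054 × 2.16/100 ≈ 347.
Year 2014: gap = -1.6 × (6.34 - 5.19) = -1.84%, loss ≈ 16054 × 1.84/100 ≈ 295.
Year 2015: gap = -1.6 × (6.63 - 5.19) = -2.304%, loss ≈ 16054 × 2.304/100 ≈ 370.
Year 2016: gap = -1.6 × (9.53 - 5.19) = -6.944%, loss ≈ 16054 × 6.944/100 ≈ 1115.
Year 2017: gap = -1.6 × (7.2 - 5.19) = -3.216%, loss ≈ 16054 × 3.216/100 ≈ 516.
Total lost output = 347 + 295 + 370 + 1115 + 516 = 2643 billion.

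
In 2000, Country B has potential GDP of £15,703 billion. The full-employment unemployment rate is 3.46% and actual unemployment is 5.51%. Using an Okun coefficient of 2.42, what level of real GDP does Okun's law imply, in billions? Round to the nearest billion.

Unemployment gap = 5.51 - 3.46 = 2.05 points, so the output gap is -2.42 × 2.05 = -4.961%.
Actual GDP = 15703 × (1 - 4.961/100) = 15703 × 0.95039 ≈ 14924 billion.

£14,924 billion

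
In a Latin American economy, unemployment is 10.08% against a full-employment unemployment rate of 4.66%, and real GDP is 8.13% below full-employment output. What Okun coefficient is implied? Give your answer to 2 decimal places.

β ≈ 1.50

Okun's law: output gap = -β × (u - u*).
-8.13 = -β × (10.08 - 4.66) = -β × 5.42, so β = 8.13/5.42 = 1.50.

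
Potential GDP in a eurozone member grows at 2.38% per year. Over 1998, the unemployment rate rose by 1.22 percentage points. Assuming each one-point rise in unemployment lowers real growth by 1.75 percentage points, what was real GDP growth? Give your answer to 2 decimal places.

Growth-rate Okun's law: g_Y = g_Y* - β × Δu.
g_Y = 2.38 - 1.75 × (1.22) = 2.38 - 2.135 = 0.245%, i.e. 0.25% to 2 d.p.

0.25%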